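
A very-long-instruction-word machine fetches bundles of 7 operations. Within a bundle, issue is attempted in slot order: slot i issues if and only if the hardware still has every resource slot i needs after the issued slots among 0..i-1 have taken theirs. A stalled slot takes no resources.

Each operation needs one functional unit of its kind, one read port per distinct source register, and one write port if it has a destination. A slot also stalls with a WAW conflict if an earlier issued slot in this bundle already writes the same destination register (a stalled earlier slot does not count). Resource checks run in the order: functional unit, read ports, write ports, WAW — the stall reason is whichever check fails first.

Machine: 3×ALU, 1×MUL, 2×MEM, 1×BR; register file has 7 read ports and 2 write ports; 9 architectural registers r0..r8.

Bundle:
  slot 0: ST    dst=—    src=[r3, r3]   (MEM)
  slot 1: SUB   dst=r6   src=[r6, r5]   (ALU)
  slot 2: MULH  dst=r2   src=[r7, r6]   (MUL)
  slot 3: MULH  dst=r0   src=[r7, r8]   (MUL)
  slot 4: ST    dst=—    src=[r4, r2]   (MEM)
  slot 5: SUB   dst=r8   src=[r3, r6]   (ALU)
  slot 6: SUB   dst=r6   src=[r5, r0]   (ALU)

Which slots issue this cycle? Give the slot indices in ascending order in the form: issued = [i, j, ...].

issued = [0, 1, 2, 4]

  0. MEM ⇒ go  {3A/1Mu/1Ld/1B | 6r 2w}
  1. ALU→r6 ⇒ go  {2A/1Mu/1Ld/1B | 4r 1w}
  2. MUL→r2 ⇒ go  {2A/0Mu/1Ld/1B | 2r 0w}
  3. MUL→r0 ⇒ no(FU)  {2A/0Mu/1Ld/1B | 2r 0w}
  4. MEM ⇒ go  {2A/0Mu/0Ld/1B | 0r 0w}
  5. ALU→r8 ⇒ no(RD_PORT)  {2A/0Mu/0Ld/1B | 0r 0w}
  6. ALU→r6 ⇒ no(RD_PORT)  {2A/0Mu/0Ld/1B | 0r 0w}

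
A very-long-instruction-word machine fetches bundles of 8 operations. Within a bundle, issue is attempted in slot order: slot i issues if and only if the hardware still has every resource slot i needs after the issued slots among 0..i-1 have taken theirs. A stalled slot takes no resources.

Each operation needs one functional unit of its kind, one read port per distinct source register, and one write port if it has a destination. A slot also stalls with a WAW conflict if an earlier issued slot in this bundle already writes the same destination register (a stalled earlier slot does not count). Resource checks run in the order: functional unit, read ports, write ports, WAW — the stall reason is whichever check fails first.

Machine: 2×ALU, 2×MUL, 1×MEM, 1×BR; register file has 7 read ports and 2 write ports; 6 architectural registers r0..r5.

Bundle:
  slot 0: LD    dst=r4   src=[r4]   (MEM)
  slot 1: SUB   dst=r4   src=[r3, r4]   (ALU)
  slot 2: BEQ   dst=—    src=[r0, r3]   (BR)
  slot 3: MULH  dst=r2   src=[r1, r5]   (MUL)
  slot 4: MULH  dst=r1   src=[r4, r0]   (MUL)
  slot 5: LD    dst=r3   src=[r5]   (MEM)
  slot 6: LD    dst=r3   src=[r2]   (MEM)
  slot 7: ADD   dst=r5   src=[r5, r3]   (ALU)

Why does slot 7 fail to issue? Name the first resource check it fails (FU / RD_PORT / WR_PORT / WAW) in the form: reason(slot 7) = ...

[0] MEM needs rd=1 wr=1: ok; after: ALU=2 MUL=2 MEM=0 BR=1, R=6, W=1
[1] ALU needs rd=2 wr=1: WAW; after: ALU=2 MUL=2 MEM=0 BR=1, R=6, W=1
[2] BR needs rd=2 wr=0: ok; after: ALU=2 MUL=2 MEM=0 BR=0, R=4, W=1
[3] MUL needs rd=2 wr=1: ok; after: ALU=2 MUL=1 MEM=0 BR=0, R=2, W=0
[4] MUL needs rd=2 wr=1: WR_PORT; after: ALU=2 MUL=1 MEM=0 BR=0, R=2, W=0
[5] MEM needs rd=1 wr=1: FU; after: ALU=2 MUL=1 MEM=0 BR=0, R=2, W=0
[6] MEM needs rd=1 wr=1: FU; after: ALU=2 MUL=1 MEM=0 BR=0, R=2, W=0
[7] ALU needs rd=2 wr=1: WR_PORT; after: ALU=2 MUL=1 MEM=0 BR=0, R=2, W=0

reason(slot 7) = WR_PORT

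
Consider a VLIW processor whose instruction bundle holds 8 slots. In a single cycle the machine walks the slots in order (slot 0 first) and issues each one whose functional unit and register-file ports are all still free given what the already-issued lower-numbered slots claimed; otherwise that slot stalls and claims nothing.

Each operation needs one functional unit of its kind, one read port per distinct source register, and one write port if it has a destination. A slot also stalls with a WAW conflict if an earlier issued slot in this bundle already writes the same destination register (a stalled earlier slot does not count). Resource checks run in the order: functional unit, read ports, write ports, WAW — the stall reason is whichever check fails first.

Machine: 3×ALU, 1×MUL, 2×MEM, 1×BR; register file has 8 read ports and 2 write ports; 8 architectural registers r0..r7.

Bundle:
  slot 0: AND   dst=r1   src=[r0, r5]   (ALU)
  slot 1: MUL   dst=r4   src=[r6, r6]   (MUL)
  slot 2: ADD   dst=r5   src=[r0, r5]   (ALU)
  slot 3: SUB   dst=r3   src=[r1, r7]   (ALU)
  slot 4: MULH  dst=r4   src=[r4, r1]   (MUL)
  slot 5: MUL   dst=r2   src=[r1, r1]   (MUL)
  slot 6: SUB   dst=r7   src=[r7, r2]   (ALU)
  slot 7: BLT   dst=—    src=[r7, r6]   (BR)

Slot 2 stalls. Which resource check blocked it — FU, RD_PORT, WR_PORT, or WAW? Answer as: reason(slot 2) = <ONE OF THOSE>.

slot 0 (ALU): ISSUE — free A2,Mu1,Ld2,B1 rp6 wp1
slot 1 (MUL): ISSUE — free A2,Mu0,Ld2,B1 rp5 wp0
slot 2 (ALU): stall WR_PORT — free A2,Mu0,Ld2,B1 rp5 wp0
slot 3 (ALU): stall WR_PORT — free A2,Mu0,Ld2,B1 rp5 wp0
slot 4 (MUL): stall FU — free A2,Mu0,Ld2,B1 rp5 wp0
slot 5 (MUL): stall FU — free A2,Mu0,Ld2,B1 rp5 wp0
slot 6 (ALU): stall WR_PORT — free A2,Mu0,Ld2,B1 rp5 wp0
slot 7 (BR): ISSUE — free A2,Mu0,Ld2,B0 rp3 wp0

reason(slot 2) = WR_PORT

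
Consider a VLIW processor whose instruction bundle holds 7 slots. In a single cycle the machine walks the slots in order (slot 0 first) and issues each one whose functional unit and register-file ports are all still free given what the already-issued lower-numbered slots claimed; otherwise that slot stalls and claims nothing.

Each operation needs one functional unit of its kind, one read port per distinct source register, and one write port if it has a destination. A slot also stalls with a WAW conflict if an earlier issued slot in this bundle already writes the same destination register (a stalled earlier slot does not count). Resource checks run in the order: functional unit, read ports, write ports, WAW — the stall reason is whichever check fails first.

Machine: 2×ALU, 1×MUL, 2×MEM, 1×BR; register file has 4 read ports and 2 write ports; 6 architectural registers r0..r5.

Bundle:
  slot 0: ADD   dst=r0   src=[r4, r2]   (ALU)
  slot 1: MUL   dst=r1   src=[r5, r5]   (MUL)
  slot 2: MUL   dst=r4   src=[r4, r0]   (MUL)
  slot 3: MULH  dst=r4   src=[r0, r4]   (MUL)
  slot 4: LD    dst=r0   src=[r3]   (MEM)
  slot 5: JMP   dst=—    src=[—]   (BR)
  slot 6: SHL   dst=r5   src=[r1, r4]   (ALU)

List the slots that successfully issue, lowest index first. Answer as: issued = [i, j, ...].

issued = [0, 1, 5]

  0. ALU→r0 ⇒ go  {1A/1Mu/2Ld/1B | 2r 1w}
  1. MUL→r1 ⇒ go  {1A/0Mu/2Ld/1B | 1r 0w}
  2. MUL→r4 ⇒ no(FU)  {1A/0Mu/2Ld/1B | 1r 0w}
  3. MUL→r4 ⇒ no(FU)  {1A/0Mu/2Ld/1B | 1r 0w}
  4. MEM→r0 ⇒ no(WR_PORT)  {1A/0Mu/2Ld/1B | 1r 0w}
  5. BR ⇒ go  {1A/0Mu/2Ld/0B | 1r 0w}
  6. ALU→r5 ⇒ no(RD_PORT)  {1A/0Mu/2Ld/0B | 1r 0w}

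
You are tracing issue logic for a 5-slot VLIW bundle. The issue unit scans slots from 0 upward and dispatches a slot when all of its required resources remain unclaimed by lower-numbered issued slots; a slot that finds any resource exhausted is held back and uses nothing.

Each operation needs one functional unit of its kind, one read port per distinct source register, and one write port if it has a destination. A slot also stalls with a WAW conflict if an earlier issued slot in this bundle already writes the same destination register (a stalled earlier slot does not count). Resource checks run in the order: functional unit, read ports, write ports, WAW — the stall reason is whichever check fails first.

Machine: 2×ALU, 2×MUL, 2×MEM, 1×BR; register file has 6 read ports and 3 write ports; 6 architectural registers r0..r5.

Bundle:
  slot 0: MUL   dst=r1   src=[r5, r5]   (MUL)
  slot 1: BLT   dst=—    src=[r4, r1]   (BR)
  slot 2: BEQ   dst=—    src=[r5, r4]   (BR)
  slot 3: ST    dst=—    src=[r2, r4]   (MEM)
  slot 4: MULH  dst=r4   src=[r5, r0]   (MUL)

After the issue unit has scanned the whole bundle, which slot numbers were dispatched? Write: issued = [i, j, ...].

issued = [0, 1, 3]

[0] MUL needs rd=1 wr=1: ok; after: ALU=2 MUL=1 MEM=2 BR=1, R=5, W=2
[1] BR needs rd=2 wr=0: ok; after: ALU=2 MUL=1 MEM=2 BR=0, R=3, W=2
[2] BR needs rd=2 wr=0: FU; after: ALU=2 MUL=1 MEM=2 BR=0, R=3, W=2
[3] MEM needs rd=2 wr=0: ok; after: ALU=2 MUL=1 MEM=1 BR=0, R=1, W=2
[4] MUL needs rd=2 wr=1: RD_PORT; after: ALU=2 MUL=1 MEM=1 BR=0, R=1, W=2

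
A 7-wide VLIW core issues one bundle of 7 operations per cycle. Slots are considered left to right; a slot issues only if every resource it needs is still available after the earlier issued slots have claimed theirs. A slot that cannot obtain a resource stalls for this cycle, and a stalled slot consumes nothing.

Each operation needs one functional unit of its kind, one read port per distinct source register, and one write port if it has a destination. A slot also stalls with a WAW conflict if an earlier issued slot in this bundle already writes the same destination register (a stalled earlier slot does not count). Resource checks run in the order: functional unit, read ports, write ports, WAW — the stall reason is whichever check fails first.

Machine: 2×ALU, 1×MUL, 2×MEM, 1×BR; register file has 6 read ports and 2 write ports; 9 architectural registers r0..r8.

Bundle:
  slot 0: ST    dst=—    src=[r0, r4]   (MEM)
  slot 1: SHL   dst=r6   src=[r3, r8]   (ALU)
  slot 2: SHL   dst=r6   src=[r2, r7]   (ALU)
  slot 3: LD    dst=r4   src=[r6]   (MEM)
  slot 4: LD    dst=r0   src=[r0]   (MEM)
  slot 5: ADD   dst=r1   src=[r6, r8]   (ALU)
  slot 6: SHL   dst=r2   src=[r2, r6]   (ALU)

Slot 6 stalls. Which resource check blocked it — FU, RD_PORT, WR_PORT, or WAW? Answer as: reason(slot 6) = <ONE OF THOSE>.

reason(slot 6) = RD_PORT

(0) want 1×MEM +2rd +0wr — yes → AL2|MU1|ME1|BR1|rd4|wr2
(1) want 1×ALU +2rd +1wr — yes → AL1|MU1|ME1|BR1|rd2|wr1
(2) want 1×ALU +2rd +1wr — WAW → AL1|MU1|ME1|BR1|rd2|wr1
(3) want 1×MEM +1rd +1wr — yes → AL1|MU1|ME0|BR1|rd1|wr0
(4) want 1×MEM +1rd +1wr — FU → AL1|MU1|ME0|BR1|rd1|wr0
(5) want 1×ALU +2rd +1wr — RD_PORT → AL1|MU1|ME0|BR1|rd1|wr0
(6) want 1×ALU +2rd +1wr — RD_PORT → AL1|MU1|ME0|BR1|rd1|wr0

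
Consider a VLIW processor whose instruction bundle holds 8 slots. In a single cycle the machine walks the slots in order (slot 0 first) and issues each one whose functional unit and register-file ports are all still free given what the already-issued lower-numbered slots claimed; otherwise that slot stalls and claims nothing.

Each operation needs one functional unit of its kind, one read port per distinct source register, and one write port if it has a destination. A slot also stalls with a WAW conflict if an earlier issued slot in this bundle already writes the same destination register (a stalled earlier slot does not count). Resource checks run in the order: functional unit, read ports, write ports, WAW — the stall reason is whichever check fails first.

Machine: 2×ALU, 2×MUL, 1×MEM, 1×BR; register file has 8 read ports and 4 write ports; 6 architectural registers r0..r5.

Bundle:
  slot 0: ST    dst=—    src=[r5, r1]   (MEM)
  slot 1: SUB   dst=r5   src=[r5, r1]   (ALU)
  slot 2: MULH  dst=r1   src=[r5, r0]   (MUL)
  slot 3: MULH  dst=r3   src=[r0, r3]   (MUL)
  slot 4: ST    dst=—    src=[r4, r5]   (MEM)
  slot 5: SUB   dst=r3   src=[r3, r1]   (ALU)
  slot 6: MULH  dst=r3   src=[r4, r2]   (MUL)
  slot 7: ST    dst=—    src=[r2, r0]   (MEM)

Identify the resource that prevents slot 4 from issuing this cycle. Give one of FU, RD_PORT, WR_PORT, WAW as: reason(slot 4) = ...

reason(slot 4) = FU

slot 0 (MEM): ISSUE — free A2,Mu2,Ld0,B1 rp6 wp4
slot 1 (ALU): ISSUE — free A1,Mu2,Ld0,B1 rp4 wp3
slot 2 (MUL): ISSUE — free A1,Mu1,Ld0,B1 rp2 wp2
slot 3 (MUL): ISSUE — free A1,Mu0,Ld0,B1 rp0 wp1
slot 4 (MEM): stall FU — free A1,Mu0,Ld0,B1 rp0 wp1
slot 5 (ALU): stall RD_PORT — free A1,Mu0,Ld0,B1 rp0 wp1
slot 6 (MUL): stall FU — free A1,Mu0,Ld0,B1 rp0 wp1
slot 7 (MEM): stall FU — free A1,Mu0,Ld0,B1 rp0 wp1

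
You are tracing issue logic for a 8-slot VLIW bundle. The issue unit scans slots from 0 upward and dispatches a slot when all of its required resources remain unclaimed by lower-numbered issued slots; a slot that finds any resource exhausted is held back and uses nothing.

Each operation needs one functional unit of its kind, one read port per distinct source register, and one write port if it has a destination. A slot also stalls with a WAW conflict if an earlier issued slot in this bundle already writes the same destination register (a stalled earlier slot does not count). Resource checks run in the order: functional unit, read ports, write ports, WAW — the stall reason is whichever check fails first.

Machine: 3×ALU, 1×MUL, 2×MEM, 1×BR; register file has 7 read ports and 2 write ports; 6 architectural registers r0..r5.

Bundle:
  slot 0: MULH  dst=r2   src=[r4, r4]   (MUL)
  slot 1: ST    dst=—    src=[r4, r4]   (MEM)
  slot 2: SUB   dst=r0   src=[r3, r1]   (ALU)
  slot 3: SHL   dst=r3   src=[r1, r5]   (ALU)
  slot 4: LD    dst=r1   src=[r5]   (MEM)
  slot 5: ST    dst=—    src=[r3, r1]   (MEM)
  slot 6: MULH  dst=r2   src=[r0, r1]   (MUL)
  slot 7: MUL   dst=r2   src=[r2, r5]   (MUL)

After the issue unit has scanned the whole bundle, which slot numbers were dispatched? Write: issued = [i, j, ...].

issued = [0, 1, 2, 5]

  0. MUL→r2 ⇒ go  {3A/0Mu/2Ld/1B | 6r 1w}
  1. MEM ⇒ go  {3A/0Mu/1Ld/1B | 5r 1w}
  2. ALU→r0 ⇒ go  {2A/0Mu/1Ld/1B | 3r 0w}
  3. ALU→r3 ⇒ no(WR_PORT)  {2A/0Mu/1Ld/1B | 3r 0w}
  4. MEM→r1 ⇒ no(WR_PORT)  {2A/0Mu/1Ld/1B | 3r 0w}
  5. MEM ⇒ go  {2A/0Mu/0Ld/1B | 1r 0w}
  6. MUL→r2 ⇒ no(FU)  {2A/0Mu/0Ld/1B | 1r 0w}
  7. MUL→r2 ⇒ no(FU)  {2A/0Mu/0Ld/1B | 1r 0w}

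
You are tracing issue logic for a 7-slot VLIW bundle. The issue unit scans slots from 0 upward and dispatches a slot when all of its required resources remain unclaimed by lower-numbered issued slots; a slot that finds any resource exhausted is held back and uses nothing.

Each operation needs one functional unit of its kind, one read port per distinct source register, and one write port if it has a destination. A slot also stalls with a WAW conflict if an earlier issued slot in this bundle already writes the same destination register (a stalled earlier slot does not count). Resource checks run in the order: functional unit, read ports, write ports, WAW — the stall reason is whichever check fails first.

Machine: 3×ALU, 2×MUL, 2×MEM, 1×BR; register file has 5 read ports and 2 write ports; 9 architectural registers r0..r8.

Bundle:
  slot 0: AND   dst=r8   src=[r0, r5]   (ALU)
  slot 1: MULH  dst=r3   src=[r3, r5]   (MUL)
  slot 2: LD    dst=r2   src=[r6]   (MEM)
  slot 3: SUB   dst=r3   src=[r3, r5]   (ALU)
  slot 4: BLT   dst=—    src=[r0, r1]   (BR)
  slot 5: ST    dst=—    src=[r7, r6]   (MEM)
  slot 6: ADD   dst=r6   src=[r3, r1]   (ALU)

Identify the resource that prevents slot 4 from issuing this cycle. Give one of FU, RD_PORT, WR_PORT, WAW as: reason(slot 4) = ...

#0 ALU src=r0,r5 dispatched  <A:2 Mu:2 Ld:2 B:1 rd:3 wr:1>
#1 MUL src=r3,r5 dispatched  <A:2 Mu:1 Ld:2 B:1 rd:1 wr:0>
#2 MEM src=r6 held:WR_PORT  <A:2 Mu:1 Ld:2 B:1 rd:1 wr:0>
#3 ALU src=r3,r5 held:RD_PORT  <A:2 Mu:1 Ld:2 B:1 rd:1 wr:0>
#4 BR src=r0,r1 held:RD_PORT  <A:2 Mu:1 Ld:2 B:1 rd:1 wr:0>
#5 MEM src=r7,r6 held:RD_PORT  <A:2 Mu:1 Ld:2 B:1 rd:1 wr:0>
#6 ALU src=r3,r1 held:RD_PORT  <A:2 Mu:1 Ld:2 B:1 rd:1 wr:0>

reason(slot 4) = RD_PORT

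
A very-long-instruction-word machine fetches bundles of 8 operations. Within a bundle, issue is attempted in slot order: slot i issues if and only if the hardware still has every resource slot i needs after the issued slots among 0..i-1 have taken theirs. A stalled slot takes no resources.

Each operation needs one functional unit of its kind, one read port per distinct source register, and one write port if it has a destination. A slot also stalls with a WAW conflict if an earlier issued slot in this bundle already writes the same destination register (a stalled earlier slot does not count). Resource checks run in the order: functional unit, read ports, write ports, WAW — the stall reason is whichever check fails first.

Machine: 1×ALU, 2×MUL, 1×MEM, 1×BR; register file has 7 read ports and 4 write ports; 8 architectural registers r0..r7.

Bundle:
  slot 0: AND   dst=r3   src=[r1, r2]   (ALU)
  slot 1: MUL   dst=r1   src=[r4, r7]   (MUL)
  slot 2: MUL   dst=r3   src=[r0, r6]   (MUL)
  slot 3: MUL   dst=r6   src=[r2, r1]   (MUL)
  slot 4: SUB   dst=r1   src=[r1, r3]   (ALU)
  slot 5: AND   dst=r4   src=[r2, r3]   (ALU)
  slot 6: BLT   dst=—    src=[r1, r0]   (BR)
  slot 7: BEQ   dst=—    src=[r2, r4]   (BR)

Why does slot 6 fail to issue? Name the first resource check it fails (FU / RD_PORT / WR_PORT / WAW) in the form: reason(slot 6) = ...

reason(slot 6) = RD_PORT

  0. ALU→r3 ⇒ go  {0A/2Mu/1Ld/1B | 5r 3w}
  1. MUL→r1 ⇒ go  {0A/1Mu/1Ld/1B | 3r 2w}
  2. MUL→r3 ⇒ no(WAW)  {0A/1Mu/1Ld/1B | 3r 2w}
  3. MUL→r6 ⇒ go  {0A/0Mu/1Ld/1B | 1r 1w}
  4. ALU→r1 ⇒ no(FU)  {0A/0Mu/1Ld/1B | 1r 1w}
  5. ALU→r4 ⇒ no(FU)  {0A/0Mu/1Ld/1B | 1r 1w}
  6. BR ⇒ no(RD_PORT)  {0A/0Mu/1Ld/1B | 1r 1w}
  7. BR ⇒ no(RD_PORT)  {0A/0Mu/1Ld/1B | 1r 1w}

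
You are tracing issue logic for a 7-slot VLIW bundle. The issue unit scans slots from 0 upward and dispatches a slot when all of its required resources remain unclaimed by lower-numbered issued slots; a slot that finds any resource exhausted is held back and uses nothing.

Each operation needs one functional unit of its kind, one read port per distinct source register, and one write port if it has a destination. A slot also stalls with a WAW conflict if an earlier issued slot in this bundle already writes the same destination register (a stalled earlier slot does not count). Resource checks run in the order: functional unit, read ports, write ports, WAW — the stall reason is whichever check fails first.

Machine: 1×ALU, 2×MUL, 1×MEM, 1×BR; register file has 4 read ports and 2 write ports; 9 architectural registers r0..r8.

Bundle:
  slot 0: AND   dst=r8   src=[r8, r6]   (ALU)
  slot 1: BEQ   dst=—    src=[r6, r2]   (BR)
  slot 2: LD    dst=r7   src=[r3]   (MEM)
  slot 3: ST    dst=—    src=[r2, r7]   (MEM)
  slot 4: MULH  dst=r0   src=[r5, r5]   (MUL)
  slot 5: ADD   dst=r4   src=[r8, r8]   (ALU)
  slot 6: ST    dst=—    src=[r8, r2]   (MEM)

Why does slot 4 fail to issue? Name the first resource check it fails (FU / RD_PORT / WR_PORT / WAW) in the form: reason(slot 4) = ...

slot 0 (ALU): ISSUE — free A0,Mu2,Ld1,B1 rp2 wp1
slot 1 (BR): ISSUE — free A0,Mu2,Ld1,B0 rp0 wp1
slot 2 (MEM): stall RD_PORT — free A0,Mu2,Ld1,B0 rp0 wp1
slot 3 (MEM): stall RD_PORT — free A0,Mu2,Ld1,B0 rp0 wp1
slot 4 (MUL): stall RD_PORT — free A0,Mu2,Ld1,B0 rp0 wp1
slot 5 (ALU): stall FU — free A0,Mu2,Ld1,B0 rp0 wp1
slot 6 (MEM): stall RD_PORT — free A0,Mu2,Ld1,B0 rp0 wp1

reason(slot 4) = RD_PORT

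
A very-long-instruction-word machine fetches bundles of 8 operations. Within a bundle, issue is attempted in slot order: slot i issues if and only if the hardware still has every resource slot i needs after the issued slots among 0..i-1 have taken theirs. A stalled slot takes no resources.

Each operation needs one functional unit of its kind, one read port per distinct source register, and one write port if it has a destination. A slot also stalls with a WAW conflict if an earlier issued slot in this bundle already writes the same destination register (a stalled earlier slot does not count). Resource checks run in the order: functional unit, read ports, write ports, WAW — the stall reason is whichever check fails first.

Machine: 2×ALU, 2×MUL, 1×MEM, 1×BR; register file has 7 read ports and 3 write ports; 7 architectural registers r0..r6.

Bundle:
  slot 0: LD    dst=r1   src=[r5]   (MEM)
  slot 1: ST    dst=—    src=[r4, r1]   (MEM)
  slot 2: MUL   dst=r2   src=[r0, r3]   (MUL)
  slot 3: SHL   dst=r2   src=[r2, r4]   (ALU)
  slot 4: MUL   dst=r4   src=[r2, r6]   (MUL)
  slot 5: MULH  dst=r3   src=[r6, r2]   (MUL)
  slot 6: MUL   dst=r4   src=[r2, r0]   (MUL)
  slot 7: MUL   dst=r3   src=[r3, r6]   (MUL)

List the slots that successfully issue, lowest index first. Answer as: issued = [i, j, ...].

issued = [0, 2, 4]

[0] MEM needs rd=1 wr=1: ok; after: ALU=2 MUL=2 MEM=0 BR=1, R=6, W=2
[1] MEM needs rd=2 wr=0: FU; after: ALU=2 MUL=2 MEM=0 BR=1, R=6, W=2
[2] MUL needs rd=2 wr=1: ok; after: ALU=2 MUL=1 MEM=0 BR=1, R=4, W=1
[3] ALU needs rd=2 wr=1: WAW; after: ALU=2 MUL=1 MEM=0 BR=1, R=4, W=1
[4] MUL needs rd=2 wr=1: ok; after: ALU=2 MUL=0 MEM=0 BR=1, R=2, W=0
[5] MUL needs rd=2 wr=1: FU; after: ALU=2 MUL=0 MEM=0 BR=1, R=2, W=0
[6] MUL needs rd=2 wr=1: FU; after: ALU=2 MUL=0 MEM=0 BR=1, R=2, W=0
[7] MUL needs rd=2 wr=1: FU; after: ALU=2 MUL=0 MEM=0 BR=1, R=2, W=0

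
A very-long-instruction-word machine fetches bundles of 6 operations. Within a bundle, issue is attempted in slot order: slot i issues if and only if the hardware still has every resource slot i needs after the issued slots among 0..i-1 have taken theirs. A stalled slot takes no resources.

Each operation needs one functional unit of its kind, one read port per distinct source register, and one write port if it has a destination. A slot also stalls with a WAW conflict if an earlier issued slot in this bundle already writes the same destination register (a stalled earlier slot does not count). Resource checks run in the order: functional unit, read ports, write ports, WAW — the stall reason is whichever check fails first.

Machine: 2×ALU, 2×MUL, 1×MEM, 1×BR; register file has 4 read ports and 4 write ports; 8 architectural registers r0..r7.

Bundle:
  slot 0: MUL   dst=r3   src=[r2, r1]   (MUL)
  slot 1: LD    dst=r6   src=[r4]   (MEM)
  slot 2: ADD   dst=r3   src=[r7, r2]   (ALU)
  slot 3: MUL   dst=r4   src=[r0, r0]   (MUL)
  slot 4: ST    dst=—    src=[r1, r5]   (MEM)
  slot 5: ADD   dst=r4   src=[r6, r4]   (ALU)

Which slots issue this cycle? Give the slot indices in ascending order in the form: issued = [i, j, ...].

issued = [0, 1, 3]

#0 MUL src=r2,r1 dispatched  <A:2 Mu:1 Ld:1 B:1 rd:2 wr:3>
#1 MEM src=r4 dispatched  <A:2 Mu:1 Ld:0 B:1 rd:1 wr:2>
#2 ALU src=r7,r2 held:RD_PORT  <A:2 Mu:1 Ld:0 B:1 rd:1 wr:2>
#3 MUL src=r0,r0 dispatched  <A:2 Mu:0 Ld:0 B:1 rd:0 wr:1>
#4 MEM src=r1,r5 held:FU  <A:2 Mu:0 Ld:0 B:1 rd:0 wr:1>
#5 ALU src=r6,r4 held:RD_PORT  <A:2 Mu:0 Ld:0 B:1 rd:0 wr:1>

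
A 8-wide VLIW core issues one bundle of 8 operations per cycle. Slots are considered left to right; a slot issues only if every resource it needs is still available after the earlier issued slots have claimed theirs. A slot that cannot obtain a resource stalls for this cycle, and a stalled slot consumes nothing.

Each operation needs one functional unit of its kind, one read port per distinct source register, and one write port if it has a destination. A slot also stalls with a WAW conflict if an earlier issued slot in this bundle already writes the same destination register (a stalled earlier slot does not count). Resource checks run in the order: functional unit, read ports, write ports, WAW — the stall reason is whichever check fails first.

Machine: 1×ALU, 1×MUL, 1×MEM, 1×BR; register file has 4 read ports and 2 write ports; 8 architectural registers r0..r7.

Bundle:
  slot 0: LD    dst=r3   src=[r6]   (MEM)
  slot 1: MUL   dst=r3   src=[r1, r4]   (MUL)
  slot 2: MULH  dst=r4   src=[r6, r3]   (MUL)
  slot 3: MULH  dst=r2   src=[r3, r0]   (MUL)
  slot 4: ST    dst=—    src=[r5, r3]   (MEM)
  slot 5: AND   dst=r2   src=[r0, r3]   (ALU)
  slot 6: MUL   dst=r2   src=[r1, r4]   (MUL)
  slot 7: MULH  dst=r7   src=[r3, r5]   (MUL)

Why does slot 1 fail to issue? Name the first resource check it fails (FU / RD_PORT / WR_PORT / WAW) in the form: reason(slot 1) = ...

reason(slot 1) = WAW

[0] MEM needs rd=1 wr=1: ok; after: ALU=1 MUL=1 MEM=0 BR=1, R=3, W=1
[1] MUL needs rd=2 wr=1: WAW; after: ALU=1 MUL=1 MEM=0 BR=1, R=3, W=1
[2] MUL needs rd=2 wr=1: ok; after: ALU=1 MUL=0 MEM=0 BR=1, R=1, W=0
[3] MUL needs rd=2 wr=1: FU; after: ALU=1 MUL=0 MEM=0 BR=1, R=1, W=0
[4] MEM needs rd=2 wr=0: FU; after: ALU=1 MUL=0 MEM=0 BR=1, R=1, W=0
[5] ALU needs rd=2 wr=1: RD_PORT; after: ALU=1 MUL=0 MEM=0 BR=1, R=1, W=0
[6] MUL needs rd=2 wr=1: FU; after: ALU=1 MUL=0 MEM=0 BR=1, R=1, W=0
[7] MUL needs rd=2 wr=1: FU; after: ALU=1 MUL=0 MEM=0 BR=1, R=1, W=0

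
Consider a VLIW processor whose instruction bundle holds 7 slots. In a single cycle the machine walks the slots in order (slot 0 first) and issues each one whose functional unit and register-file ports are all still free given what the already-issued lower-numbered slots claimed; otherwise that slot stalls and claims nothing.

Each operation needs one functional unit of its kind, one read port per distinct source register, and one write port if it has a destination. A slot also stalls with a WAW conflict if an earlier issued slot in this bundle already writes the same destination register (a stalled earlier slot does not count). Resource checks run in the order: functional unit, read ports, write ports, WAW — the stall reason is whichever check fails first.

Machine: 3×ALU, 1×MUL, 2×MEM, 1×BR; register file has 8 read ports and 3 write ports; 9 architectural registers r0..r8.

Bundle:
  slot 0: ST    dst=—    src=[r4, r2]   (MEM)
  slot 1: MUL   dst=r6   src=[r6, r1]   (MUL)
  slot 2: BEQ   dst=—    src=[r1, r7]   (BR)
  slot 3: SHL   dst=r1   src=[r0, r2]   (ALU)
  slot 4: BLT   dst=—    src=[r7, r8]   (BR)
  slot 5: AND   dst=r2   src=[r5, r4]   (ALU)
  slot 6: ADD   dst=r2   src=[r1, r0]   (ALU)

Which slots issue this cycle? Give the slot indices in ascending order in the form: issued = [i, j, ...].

issued = [0, 1, 2, 3]

  0. MEM ⇒ go  {3A/1Mu/1Ld/1B | 6r 3w}
  1. MUL→r6 ⇒ go  {3A/0Mu/1Ld/1B | 4r 2w}
  2. BR ⇒ go  {3A/0Mu/1Ld/0B | 2r 2w}
  3. ALU→r1 ⇒ go  {2A/0Mu/1Ld/0B | 0r 1w}
  4. BR ⇒ no(FU)  {2A/0Mu/1Ld/0B | 0r 1w}
  5. ALU→r2 ⇒ no(RD_PORT)  {2A/0Mu/1Ld/0B | 0r 1w}
  6. ALU→r2 ⇒ no(RD_PORT)  {2A/0Mu/1Ld/0B | 0r 1w}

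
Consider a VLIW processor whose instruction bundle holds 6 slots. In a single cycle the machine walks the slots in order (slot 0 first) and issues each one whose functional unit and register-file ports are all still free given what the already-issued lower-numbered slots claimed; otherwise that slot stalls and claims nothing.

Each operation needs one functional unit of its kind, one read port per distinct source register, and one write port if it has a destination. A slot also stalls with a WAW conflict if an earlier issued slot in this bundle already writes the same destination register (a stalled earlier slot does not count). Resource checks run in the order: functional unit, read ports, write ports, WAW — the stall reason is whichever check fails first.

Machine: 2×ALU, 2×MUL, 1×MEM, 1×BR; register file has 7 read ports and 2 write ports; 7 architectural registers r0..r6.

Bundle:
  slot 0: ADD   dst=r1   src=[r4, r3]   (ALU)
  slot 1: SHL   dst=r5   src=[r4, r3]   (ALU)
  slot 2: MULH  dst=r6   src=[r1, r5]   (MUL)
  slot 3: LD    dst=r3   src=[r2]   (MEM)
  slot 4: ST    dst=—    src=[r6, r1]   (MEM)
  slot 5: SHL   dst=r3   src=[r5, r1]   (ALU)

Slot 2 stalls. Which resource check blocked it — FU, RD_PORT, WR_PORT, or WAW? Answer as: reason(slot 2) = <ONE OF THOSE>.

[0] ALU needs rd=2 wr=1: ok; after: ALU=1 MUL=2 MEM=1 BR=1, R=5, W=1
[1] ALU needs rd=2 wr=1: ok; after: ALU=0 MUL=2 MEM=1 BR=1, R=3, W=0
[2] MUL needs rd=2 wr=1: WR_PORT; after: ALU=0 MUL=2 MEM=1 BR=1, R=3, W=0
[3] MEM needs rd=1 wr=1: WR_PORT; after: ALU=0 MUL=2 MEM=1 BR=1, R=3, W=0
[4] MEM needs rd=2 wr=0: ok; after: ALU=0 MUL=2 MEM=0 BR=1, R=1, W=0
[5] ALU needs rd=2 wr=1: FU; after: ALU=0 MUL=2 MEM=0 BR=1, R=1, W=0

reason(slot 2) = WR_PORT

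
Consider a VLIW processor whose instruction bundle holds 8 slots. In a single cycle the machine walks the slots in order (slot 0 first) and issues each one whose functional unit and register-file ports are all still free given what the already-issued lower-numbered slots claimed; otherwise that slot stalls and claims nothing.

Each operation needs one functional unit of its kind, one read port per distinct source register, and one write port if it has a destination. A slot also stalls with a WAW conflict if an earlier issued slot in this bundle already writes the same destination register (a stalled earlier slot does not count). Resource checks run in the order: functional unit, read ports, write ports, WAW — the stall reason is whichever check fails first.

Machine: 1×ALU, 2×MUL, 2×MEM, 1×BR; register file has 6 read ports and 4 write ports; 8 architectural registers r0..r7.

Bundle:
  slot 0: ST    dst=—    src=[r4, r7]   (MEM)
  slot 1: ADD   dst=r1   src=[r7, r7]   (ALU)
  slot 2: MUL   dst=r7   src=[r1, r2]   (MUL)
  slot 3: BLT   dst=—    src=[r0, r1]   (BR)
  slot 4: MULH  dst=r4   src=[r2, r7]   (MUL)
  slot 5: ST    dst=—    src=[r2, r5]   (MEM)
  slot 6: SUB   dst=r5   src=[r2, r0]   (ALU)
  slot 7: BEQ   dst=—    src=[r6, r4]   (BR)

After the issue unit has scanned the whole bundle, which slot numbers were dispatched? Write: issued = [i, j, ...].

issued = [0, 1, 2]

#0 MEM src=r4,r7 dispatched  <A:1 Mu:2 Ld:1 B:1 rd:4 wr:4>
#1 ALU src=r7,r7 dispatched  <A:0 Mu:2 Ld:1 B:1 rd:3 wr:3>
#2 MUL src=r1,r2 dispatched  <A:0 Mu:1 Ld:1 B:1 rd:1 wr:2>
#3 BR src=r0,r1 held:RD_PORT  <A:0 Mu:1 Ld:1 B:1 rd:1 wr:2>
#4 MUL src=r2,r7 held:RD_PORT  <A:0 Mu:1 Ld:1 B:1 rd:1 wr:2>
#5 MEM src=r2,r5 held:RD_PORT  <A:0 Mu:1 Ld:1 B:1 rd:1 wr:2>
#6 ALU src=r2,r0 held:FU  <A:0 Mu:1 Ld:1 B:1 rd:1 wr:2>
#7 BR src=r6,r4 held:RD_PORT  <A:0 Mu:1 Ld:1 B:1 rd:1 wr:2>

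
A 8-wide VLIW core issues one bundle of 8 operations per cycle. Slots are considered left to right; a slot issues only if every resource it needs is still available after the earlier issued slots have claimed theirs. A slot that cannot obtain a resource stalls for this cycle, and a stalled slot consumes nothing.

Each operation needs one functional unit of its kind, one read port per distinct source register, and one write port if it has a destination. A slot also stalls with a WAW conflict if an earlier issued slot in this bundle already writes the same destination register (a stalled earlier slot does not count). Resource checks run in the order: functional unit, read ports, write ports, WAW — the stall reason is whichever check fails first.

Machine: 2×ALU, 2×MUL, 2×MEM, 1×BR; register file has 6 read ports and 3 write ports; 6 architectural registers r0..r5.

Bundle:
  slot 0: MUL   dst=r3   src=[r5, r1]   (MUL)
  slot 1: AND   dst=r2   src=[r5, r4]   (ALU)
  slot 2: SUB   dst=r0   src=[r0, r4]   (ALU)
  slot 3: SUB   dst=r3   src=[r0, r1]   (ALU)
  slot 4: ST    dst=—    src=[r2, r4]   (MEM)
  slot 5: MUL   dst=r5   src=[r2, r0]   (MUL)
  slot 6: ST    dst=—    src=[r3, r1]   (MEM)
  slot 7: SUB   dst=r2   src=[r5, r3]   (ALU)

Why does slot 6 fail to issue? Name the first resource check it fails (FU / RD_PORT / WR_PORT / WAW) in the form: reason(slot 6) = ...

reason(slot 6) = RD_PORT

(0) want 1×MUL +2rd +1wr — yes → AL2|MU1|ME2|BR1|rd4|wr2
(1) want 1×ALU +2rd +1wr — yes → AL1|MU1|ME2|BR1|rd2|wr1
(2) want 1×ALU +2rd +1wr — yes → AL0|MU1|ME2|BR1|rd0|wr0
(3) want 1×ALU +2rd +1wr — FU → AL0|MU1|ME2|BR1|rd0|wr0
(4) want 1×MEM +2rd +0wr — RD_PORT → AL0|MU1|ME2|BR1|rd0|wr0
(5) want 1×MUL +2rd +1wr — RD_PORT → AL0|MU1|ME2|BR1|rd0|wr0
(6) want 1×MEM +2rd +0wr — RD_PORT → AL0|MU1|ME2|BR1|rd0|wr0
(7) want 1×ALU +2rd +1wr — FU → AL0|MU1|ME2|BR1|rd0|wr0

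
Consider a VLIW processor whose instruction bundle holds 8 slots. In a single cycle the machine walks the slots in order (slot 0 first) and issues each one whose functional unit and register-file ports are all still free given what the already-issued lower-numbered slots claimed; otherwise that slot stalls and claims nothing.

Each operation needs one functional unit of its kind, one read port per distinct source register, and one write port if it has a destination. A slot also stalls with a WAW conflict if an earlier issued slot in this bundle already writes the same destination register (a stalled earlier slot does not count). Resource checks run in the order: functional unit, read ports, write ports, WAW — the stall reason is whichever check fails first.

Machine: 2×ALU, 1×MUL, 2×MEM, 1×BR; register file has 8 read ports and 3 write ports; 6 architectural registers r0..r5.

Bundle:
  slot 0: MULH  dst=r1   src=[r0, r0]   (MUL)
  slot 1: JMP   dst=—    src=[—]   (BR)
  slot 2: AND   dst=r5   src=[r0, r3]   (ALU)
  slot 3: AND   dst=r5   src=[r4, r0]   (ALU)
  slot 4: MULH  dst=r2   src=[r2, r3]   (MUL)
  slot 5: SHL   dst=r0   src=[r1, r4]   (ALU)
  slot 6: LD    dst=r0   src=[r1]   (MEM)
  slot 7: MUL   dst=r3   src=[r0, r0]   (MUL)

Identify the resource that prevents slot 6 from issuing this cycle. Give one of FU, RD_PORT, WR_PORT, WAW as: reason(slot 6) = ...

reason(slot 6) = WR_PORT

[0] MUL needs rd=1 wr=1: ok; after: ALU=2 MUL=0 MEM=2 BR=1, R=7, W=2
[1] BR needs rd=0 wr=0: ok; after: ALU=2 MUL=0 MEM=2 BR=0, R=7, W=2
[2] ALU needs rd=2 wr=1: ok; after: ALU=1 MUL=0 MEM=2 BR=0, R=5, W=1
[3] ALU needs rd=2 wr=1: WAW; after: ALU=1 MUL=0 MEM=2 BR=0, R=5, W=1
[4] MUL needs rd=2 wr=1: FU; after: ALU=1 MUL=0 MEM=2 BR=0, R=5, W=1
[5] ALU needs rd=2 wr=1: ok; after: ALU=0 MUL=0 MEM=2 BR=0, R=3, W=0
[6] MEM needs rd=1 wr=1: WR_PORT; after: ALU=0 MUL=0 MEM=2 BR=0, R=3, W=0
[7] MUL needs rd=1 wr=1: FU; after: ALU=0 MUL=0 MEM=2 BR=0, R=3, W=0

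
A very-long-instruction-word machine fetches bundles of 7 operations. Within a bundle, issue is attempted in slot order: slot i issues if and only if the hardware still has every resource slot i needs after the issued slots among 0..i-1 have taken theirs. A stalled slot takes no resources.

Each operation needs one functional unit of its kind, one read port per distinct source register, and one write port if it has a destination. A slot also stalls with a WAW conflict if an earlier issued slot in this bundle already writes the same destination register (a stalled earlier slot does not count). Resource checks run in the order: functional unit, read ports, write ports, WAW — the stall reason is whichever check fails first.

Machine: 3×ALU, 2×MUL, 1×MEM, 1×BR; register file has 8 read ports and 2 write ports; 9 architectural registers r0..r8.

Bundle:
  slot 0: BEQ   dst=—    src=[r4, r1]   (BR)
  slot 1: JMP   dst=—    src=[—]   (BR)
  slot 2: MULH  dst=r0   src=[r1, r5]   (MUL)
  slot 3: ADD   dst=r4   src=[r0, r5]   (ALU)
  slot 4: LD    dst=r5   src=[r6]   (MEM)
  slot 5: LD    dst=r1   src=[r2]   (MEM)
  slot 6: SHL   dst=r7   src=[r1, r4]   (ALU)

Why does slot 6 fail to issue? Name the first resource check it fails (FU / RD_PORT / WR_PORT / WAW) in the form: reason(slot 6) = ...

#0 BR src=r4,r1 dispatched  <A:3 Mu:2 Ld:1 B:0 rd:6 wr:2>
#1 BR src=- held:FU  <A:3 Mu:2 Ld:1 B:0 rd:6 wr:2>
#2 MUL src=r1,r5 dispatched  <A:3 Mu:1 Ld:1 B:0 rd:4 wr:1>
#3 ALU src=r0,r5 dispatched  <A:2 Mu:1 Ld:1 B:0 rd:2 wr:0>
#4 MEM src=r6 held:WR_PORT  <A:2 Mu:1 Ld:1 B:0 rd:2 wr:0>
#5 MEM src=r2 held:WR_PORT  <A:2 Mu:1 Ld:1 B:0 rd:2 wr:0>
#6 ALU src=r1,r4 held:WR_PORT  <A:2 Mu:1 Ld:1 B:0 rd:2 wr:0>

reason(slot 6) = WR_PORT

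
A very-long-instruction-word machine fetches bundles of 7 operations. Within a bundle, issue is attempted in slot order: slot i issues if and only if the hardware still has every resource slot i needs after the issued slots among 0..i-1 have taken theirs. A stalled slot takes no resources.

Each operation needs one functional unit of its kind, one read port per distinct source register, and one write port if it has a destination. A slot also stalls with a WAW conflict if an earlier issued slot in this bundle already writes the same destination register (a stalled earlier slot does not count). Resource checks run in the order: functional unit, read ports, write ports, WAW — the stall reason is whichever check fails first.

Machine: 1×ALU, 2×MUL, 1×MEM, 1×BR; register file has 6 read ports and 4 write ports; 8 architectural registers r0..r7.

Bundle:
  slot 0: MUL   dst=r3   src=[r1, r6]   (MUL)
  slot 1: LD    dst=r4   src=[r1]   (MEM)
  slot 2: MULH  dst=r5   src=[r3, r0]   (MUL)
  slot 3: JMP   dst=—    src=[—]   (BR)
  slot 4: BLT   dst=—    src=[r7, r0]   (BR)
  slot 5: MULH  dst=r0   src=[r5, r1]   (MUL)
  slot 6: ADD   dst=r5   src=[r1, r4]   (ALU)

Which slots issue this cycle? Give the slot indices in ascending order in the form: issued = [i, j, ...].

issued = [0, 1, 2, 3]

#0 MUL src=r1,r6 dispatched  <A:1 Mu:1 Ld:1 B:1 rd:4 wr:3>
#1 MEM src=r1 dispatched  <A:1 Mu:1 Ld:0 B:1 rd:3 wr:2>
#2 MUL src=r3,r0 dispatched  <A:1 Mu:0 Ld:0 B:1 rd:1 wr:1>
#3 BR src=- dispatched  <A:1 Mu:0 Ld:0 B:0 rd:1 wr:1>
#4 BR src=r7,r0 held:FU  <A:1 Mu:0 Ld:0 B:0 rd:1 wr:1>
#5 MUL src=r5,r1 held:FU  <A:1 Mu:0 Ld:0 B:0 rd:1 wr:1>
#6 ALU src=r1,r4 held:RD_PORT  <A:1 Mu:0 Ld:0 B:0 rd:1 wr:1>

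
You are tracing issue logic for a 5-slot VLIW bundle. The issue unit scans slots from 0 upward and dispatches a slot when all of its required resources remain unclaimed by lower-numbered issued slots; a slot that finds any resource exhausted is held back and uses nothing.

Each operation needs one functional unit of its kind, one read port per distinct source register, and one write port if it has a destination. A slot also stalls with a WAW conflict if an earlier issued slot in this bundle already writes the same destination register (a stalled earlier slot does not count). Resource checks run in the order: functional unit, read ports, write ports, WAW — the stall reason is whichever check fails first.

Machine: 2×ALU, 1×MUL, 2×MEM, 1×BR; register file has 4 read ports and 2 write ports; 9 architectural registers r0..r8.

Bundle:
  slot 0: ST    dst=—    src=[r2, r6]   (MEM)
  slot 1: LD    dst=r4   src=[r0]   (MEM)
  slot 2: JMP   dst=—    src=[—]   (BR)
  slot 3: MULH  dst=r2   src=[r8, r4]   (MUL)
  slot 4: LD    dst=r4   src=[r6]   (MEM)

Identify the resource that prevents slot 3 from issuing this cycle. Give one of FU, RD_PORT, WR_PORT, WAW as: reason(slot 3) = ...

(0) want 1×MEM +2rd +0wr — yes → AL2|MU1|ME1|BR1|rd2|wr2
(1) want 1×MEM +1rd +1wr — yes → AL2|MU1|ME0|BR1|rd1|wr1
(2) want 1×BR +0rd +0wr — yes → AL2|MU1|ME0|BR0|rd1|wr1
(3) want 1×MUL +2rd +1wr — RD_PORT → AL2|MU1|ME0|BR0|rd1|wr1
(4) want 1×MEM +1rd +1wr — FU → AL2|MU1|ME0|BR0|rd1|wr1

reason(slot 3) = RD_PORT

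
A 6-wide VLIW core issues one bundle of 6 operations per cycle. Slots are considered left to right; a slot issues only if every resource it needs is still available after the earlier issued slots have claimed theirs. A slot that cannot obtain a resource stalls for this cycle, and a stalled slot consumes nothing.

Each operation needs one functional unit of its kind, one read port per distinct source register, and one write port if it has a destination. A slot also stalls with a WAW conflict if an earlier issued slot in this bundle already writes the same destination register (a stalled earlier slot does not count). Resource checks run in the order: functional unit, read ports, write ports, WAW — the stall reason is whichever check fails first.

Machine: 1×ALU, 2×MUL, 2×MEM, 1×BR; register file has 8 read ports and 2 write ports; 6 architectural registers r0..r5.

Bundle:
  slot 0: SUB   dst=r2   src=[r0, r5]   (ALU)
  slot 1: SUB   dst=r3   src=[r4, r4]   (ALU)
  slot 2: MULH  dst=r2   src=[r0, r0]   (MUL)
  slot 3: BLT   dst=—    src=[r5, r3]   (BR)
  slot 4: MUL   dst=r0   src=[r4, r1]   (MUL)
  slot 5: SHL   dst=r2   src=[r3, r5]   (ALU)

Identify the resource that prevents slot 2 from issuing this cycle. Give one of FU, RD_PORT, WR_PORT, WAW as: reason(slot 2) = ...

reason(slot 2) = WAW

[0] ALU needs rd=2 wr=1: ok; after: ALU=0 MUL=2 MEM=2 BR=1, R=6, W=1
[1] ALU needs rd=1 wr=1: FU; after: ALU=0 MUL=2 MEM=2 BR=1, R=6, W=1
[2] MUL needs rd=1 wr=1: WAW; after: ALU=0 MUL=2 MEM=2 BR=1, R=6, W=1
[3] BR needs rd=2 wr=0: ok; after: ALU=0 MUL=2 MEM=2 BR=0, R=4, W=1
[4] MUL needs rd=2 wr=1: ok; after: ALU=0 MUL=1 MEM=2 BR=0, R=2, W=0
[5] ALU needs rd=2 wr=1: FU; after: ALU=0 MUL=1 MEM=2 BR=0, R=2, W=0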